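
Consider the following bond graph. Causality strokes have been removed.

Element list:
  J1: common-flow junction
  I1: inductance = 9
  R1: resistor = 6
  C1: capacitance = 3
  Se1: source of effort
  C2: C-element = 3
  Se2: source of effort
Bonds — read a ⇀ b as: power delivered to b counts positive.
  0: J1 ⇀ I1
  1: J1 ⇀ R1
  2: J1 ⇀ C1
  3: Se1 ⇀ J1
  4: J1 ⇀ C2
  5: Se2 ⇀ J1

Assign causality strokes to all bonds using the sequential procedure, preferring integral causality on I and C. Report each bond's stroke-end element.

b0 stroke→I1
b1 stroke→J1
b2 stroke→J1
b3 stroke→J1
b4 stroke→J1
b5 stroke→J1

bond 3 stroke at J1  (Se1 fixes effort; stroke away)
bond 5 stroke at J1  (source Se2 imposes e)
bond 0 stroke at I1  (I1 outputs flow p/I1)
bond 1 stroke at J1  (1-jn J1 has f-setter on 0)
bond 2 stroke at J1  (J1 flow already set via bond 0)
bond 4 stroke at J1  (J1 flow already set via bond 0)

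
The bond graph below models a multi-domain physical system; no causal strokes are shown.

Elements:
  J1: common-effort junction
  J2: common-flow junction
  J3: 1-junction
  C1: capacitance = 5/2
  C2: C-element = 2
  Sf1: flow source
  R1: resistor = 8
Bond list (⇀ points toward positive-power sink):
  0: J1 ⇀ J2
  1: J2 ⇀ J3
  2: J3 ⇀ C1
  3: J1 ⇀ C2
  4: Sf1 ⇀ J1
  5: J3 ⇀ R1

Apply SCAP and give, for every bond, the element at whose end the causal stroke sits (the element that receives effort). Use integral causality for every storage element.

#4 →Sf1  (Sf1: flow source, stroke at near end)
#2 →J3  (prefer integral on C1)
#3 →J1  (prefer integral on C2)
#0 →J2  (0-jn J1 has e-setter on 3)
#1 →J3  (J2: last free bond brings flow in)
#5 →R1  (only one flow-in slot at J3)

β0 |J2
β1 |J3
β2 |J3
β3 |J1
β4 |Sf1
β5 |R1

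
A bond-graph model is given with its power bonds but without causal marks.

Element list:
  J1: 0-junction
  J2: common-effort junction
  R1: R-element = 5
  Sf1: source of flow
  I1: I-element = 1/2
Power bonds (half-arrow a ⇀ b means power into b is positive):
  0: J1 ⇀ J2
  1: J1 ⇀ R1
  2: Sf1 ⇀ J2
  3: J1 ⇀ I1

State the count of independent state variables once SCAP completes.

1  (I1 all integral)

b2 →Sf1  (Sf1 (Sf) sets flow on bond)
b0 →J2  (J2 needs exactly one e-in)
b3 →I1  (I1 integral (f out))
b1 →J1  (J1 needs exactly one e-in)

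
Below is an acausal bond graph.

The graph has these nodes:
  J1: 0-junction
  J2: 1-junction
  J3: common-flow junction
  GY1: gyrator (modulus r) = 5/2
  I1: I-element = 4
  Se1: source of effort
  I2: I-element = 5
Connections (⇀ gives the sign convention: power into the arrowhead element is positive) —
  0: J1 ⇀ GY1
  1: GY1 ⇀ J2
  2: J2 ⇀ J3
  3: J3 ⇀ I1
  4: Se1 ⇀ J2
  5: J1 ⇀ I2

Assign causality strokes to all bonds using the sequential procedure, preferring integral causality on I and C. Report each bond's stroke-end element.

#4 stroke at J2  (Se1 fixes effort; stroke away)
#3 stroke at I1  (prefer integral on I1)
#2 stroke at J3  (common-f at J3 fixed by 3)
#1 stroke at J2  (J2 flow already set via bond 2)
#0 stroke at J1  (GY1 both-in/both-out from 1)
#5 stroke at I2  (J1 effort already set via bond 0)

β0 stroke→J1
β1 stroke→J2
β2 stroke→J3
β3 stroke→I1
β4 stroke→J2
β5 stroke→I2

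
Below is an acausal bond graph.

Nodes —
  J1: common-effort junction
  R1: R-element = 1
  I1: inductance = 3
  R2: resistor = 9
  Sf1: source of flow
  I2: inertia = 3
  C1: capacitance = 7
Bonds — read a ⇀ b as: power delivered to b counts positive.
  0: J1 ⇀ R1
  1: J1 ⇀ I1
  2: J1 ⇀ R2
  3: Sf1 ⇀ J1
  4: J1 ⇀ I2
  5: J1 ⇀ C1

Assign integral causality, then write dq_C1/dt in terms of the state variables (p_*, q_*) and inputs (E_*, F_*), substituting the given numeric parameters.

dq_C1/dt = F_Sf1 - p_I1/3 - p_I2/3 - 10*q_C1/63

β3 |Sf1  (Sf1: flow source, stroke at near end)
β1 |I1  (I1: I, integral causality)
β4 |I2  (prefer integral on I2)
β5 |J1  (C1 integral (e out))
β0 |R1  (J1: bond 5 brought effort, rest push out)
β2 |R2  (J1: bond 5 brought effort, rest push out)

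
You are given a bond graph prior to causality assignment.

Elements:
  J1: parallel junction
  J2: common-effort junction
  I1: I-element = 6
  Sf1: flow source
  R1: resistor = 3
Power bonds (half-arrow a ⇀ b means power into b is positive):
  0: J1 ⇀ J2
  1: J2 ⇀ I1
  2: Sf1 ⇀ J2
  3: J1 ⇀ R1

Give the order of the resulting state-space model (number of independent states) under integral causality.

b2 |Sf1  (Sf1: flow source, stroke at near end)
b1 |I1  (I1 outputs flow p/I1)
b0 |J2  (J2: last free bond brings effort in)
b3 |J1  (only one effort-in slot at J1)

1  (I1 all integral)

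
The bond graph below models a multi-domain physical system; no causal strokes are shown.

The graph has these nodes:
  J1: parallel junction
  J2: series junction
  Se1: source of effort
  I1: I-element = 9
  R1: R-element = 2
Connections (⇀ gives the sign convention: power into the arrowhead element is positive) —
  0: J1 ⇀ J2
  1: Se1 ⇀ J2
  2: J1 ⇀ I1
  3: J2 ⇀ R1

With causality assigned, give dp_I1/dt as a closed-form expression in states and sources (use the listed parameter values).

dp_I1/dt = -E_Se1 - 2*p_I1/9

bond 1 stroke→J2  (source Se1 imposes e)
bond 2 stroke→I1  (prefer integral on I1)
bond 0 stroke→J1  (closing 0-jn rule on J1)
bond 3 stroke→J2  (J2: bond 0 brought flow, rest push out)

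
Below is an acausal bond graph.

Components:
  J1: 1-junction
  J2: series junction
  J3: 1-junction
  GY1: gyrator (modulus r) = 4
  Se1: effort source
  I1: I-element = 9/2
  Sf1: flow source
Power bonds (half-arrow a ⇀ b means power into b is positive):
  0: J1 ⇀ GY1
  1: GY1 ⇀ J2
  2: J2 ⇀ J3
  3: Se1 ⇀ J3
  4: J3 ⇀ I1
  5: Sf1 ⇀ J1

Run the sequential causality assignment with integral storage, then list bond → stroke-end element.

b0 stroke at J1
b1 stroke at J2
b2 stroke at J3
b3 stroke at J3
b4 stroke at I1
b5 stroke at Sf1

b3 stroke→J3  (Se1: effort source, stroke at far end)
b5 stroke→Sf1  (source Sf1 imposes f)
b0 stroke→J1  (J1: bond 5 brought flow, rest push out)
b1 stroke→J2  (GY1 both-in/both-out from 0)
b2 stroke→J3  (J2 needs exactly one f-in)
b4 stroke→I1  (closing 1-jn rule on J3)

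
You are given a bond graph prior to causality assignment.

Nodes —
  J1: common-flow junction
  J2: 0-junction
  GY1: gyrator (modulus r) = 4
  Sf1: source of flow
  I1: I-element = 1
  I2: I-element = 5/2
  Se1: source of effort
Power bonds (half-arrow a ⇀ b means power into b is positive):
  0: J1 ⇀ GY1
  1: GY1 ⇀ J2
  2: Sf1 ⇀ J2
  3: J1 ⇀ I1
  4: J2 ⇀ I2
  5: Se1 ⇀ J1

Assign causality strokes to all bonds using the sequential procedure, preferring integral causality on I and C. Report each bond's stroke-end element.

b0 stroke→J1
b1 stroke→J2
b2 stroke→Sf1
b3 stroke→I1
b4 stroke→I2
b5 stroke→J1

b2 →Sf1  (Sf1 (Sf) sets flow on bond)
b5 →J1  (Se1 (Se) sets effort on bond)
b3 →I1  (I1 outputs flow p/I1)
b0 →J1  (1-jn J1 has f-setter on 3)
b1 →J2  (through GY1, causality inverts; strokes same side of GY1)
b4 →I2  (0-jn J2 has e-setter on 1)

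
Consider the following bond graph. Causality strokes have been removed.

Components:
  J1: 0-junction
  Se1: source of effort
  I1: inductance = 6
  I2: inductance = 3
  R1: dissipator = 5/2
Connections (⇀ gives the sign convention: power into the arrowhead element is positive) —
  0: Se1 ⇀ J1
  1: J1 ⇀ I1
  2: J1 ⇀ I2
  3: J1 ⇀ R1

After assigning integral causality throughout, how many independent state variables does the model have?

2  (I1, I2 all integral)

b0 →J1  (Se1 fixes effort; stroke away)
b1 →I1  (J1 effort already set via bond 0)
b2 →I2  (0-jn J1 has e-setter on 0)
b3 →R1  (J1 effort already set via bond 0)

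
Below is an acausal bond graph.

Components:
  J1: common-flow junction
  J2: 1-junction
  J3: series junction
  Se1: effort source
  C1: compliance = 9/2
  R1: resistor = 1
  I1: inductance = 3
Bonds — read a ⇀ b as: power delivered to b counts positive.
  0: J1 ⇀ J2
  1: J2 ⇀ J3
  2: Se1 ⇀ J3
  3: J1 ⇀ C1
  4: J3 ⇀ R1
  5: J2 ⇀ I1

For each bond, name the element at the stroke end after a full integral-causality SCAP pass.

bond 2 |J3  (Se1 (Se) sets effort on bond)
bond 3 |J1  (C1 integral (e out))
bond 0 |J2  (J1: last free bond brings flow in)
bond 5 |I1  (I1 integral (f out))
bond 1 |J2  (common-f at J2 fixed by 5)
bond 4 |J3  (J3 flow already set via bond 1)

#0 |J2
#1 |J2
#2 |J3
#3 |J1
#4 |J3
#5 |I1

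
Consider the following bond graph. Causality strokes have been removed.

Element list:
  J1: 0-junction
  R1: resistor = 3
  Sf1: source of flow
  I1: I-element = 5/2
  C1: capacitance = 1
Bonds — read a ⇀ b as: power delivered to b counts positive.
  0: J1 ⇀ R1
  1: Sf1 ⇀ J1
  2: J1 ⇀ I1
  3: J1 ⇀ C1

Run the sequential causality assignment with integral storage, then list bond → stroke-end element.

β0 →R1
β1 →Sf1
β2 →I1
β3 →J1

#1 |Sf1  (Sf1 (Sf) sets flow on bond)
#2 |I1  (I1: I, integral causality)
#3 |J1  (C1 integral (e out))
#0 |R1  (J1 effort already set via bond 3)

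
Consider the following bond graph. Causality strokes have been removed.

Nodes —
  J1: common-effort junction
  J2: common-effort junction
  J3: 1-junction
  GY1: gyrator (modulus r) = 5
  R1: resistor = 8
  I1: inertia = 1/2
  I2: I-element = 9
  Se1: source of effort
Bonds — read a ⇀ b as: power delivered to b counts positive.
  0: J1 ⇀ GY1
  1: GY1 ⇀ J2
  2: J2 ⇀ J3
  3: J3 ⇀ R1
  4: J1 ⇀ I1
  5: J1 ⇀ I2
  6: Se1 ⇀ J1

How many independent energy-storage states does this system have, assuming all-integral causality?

bond 6 →J1  (Se1 fixes effort; stroke away)
bond 0 →GY1  (J1: bond 6 brought effort, rest push out)
bond 4 →I1  (0-jn J1 has e-setter on 6)
bond 5 →I2  (common-e at J1 fixed by 6)
bond 1 →GY1  (GY GY1: same side as bond 0)
bond 2 →J2  (J2: last free bond brings effort in)
bond 3 →J3  (J3 flow already set via bond 2)

2  (I1, I2 all integral)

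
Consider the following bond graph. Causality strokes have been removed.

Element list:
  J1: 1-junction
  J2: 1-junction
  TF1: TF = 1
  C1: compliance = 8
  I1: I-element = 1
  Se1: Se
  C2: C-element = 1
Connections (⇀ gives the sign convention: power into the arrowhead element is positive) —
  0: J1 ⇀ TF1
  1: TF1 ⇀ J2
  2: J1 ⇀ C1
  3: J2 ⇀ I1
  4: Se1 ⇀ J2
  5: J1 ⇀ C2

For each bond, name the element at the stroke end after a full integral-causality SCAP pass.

#4 stroke at J2  (Se1 fixes effort; stroke away)
#2 stroke at J1  (C1 outputs effort q/C1)
#3 stroke at I1  (I1: I, integral causality)
#1 stroke at J2  (common-f at J2 fixed by 3)
#0 stroke at TF1  (TF TF1: opposite of bond 1)
#5 stroke at J1  (common-f at J1 fixed by 0)

β0 →TF1
β1 →J2
β2 →J1
β3 →I1
β4 →J2
β5 →J1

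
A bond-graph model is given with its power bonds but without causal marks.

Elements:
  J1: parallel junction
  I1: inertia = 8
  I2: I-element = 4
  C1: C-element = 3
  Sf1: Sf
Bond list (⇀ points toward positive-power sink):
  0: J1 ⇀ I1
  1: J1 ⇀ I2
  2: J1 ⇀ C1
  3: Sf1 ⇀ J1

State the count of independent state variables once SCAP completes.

3  (C1, I1, I2 all integral)

β3 →Sf1  (source Sf1 imposes f)
β0 →I1  (I1 integral (f out))
β1 →I2  (prefer integral on I2)
β2 →J1  (J1: last free bond brings effort in)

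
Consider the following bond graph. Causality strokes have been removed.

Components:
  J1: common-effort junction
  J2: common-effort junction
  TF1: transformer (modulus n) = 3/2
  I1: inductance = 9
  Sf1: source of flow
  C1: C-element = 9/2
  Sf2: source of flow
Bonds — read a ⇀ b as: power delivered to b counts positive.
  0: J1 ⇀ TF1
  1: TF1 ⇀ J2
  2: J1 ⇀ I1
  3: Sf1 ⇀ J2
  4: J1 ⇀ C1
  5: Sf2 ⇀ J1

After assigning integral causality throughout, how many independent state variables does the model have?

2  (C1, I1 all integral)

β3 stroke at Sf1  (source Sf1 imposes f)
β5 stroke at Sf2  (Sf2 (Sf) sets flow on bond)
β1 stroke at J2  (J2 needs exactly one e-in)
β0 stroke at TF1  (through TF1, causality passes straight; one stroke at TF1)
β2 stroke at I1  (I1 integral (f out))
β4 stroke at J1  (closing 0-jn rule on J1)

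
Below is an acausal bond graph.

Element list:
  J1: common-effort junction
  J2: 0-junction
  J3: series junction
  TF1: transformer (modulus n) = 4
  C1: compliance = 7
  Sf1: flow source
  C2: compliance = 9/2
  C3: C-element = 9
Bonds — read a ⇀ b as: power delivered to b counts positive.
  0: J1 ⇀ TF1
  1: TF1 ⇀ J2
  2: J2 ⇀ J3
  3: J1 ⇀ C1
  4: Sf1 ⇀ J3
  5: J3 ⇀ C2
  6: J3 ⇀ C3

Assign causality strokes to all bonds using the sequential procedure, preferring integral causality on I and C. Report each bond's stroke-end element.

β4 |Sf1  (Sf1: flow source, stroke at near end)
β2 |J3  (common-f at J3 fixed by 4)
β5 |J3  (J3: bond 4 brought flow, rest push out)
β6 |J3  (common-f at J3 fixed by 4)
β1 |J2  (closing 0-jn rule on J2)
β0 |TF1  (TF TF1: opposite of bond 1)
β3 |J1  (only one effort-in slot at J1)

β0 →TF1
β1 →J2
β2 →J3
β3 →J1
β4 →Sf1
β5 →J3
β6 →J3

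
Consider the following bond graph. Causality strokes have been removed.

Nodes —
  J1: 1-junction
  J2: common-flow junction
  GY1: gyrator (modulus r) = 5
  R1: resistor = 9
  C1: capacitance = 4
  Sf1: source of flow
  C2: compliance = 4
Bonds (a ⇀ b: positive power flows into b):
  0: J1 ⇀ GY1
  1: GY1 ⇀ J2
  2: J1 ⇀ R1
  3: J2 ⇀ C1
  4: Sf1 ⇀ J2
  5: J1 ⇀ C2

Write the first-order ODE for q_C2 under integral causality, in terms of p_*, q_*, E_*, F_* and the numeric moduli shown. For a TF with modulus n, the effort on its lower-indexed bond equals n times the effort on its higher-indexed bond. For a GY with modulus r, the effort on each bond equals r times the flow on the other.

dq_C2/dt = -5*F_Sf1/9 - q_C2/36

b4 stroke→Sf1  (Sf1: flow source, stroke at near end)
b1 stroke→J2  (common-f at J2 fixed by 4)
b3 stroke→J2  (1-jn J2 has f-setter on 4)
b0 stroke→J1  (GY1: gyrator matches bond 1)
b5 stroke→J1  (C2 outputs effort q/C2)
b2 stroke→R1  (J1 needs exactly one f-in)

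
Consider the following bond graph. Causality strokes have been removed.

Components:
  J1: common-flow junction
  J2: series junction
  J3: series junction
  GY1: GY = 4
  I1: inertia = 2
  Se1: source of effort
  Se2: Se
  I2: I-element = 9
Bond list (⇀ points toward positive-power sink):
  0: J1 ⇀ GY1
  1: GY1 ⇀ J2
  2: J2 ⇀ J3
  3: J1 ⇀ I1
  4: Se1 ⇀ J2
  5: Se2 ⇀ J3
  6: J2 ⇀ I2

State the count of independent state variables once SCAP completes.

bond 4 →J2  (Se1 (Se) sets effort on bond)
bond 5 →J3  (source Se2 imposes e)
bond 2 →J2  (closing 1-jn rule on J3)
bond 3 →I1  (I1 outputs flow p/I1)
bond 0 →J1  (1-jn J1 has f-setter on 3)
bond 1 →J2  (through GY1, causality inverts; strokes same side of GY1)
bond 6 →I2  (J2: last free bond brings flow in)

2  (I1, I2 all integral)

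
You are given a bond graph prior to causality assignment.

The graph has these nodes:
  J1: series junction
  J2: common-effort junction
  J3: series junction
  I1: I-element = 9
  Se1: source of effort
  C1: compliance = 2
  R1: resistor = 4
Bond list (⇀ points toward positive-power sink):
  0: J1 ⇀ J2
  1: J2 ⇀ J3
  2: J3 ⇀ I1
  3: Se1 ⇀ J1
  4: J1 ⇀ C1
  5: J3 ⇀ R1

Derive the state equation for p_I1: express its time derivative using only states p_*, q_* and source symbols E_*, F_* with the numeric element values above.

dp_I1/dt = E_Se1 - 4*p_I1/9 - q_C1/2

bond 3 stroke at J1  (source Se1 imposes e)
bond 2 stroke at I1  (prefer integral on I1)
bond 1 stroke at J3  (J3 flow already set via bond 2)
bond 5 stroke at J3  (common-f at J3 fixed by 2)
bond 0 stroke at J2  (only one effort-in slot at J2)
bond 4 stroke at J1  (J1: bond 0 brought flow, rest push out)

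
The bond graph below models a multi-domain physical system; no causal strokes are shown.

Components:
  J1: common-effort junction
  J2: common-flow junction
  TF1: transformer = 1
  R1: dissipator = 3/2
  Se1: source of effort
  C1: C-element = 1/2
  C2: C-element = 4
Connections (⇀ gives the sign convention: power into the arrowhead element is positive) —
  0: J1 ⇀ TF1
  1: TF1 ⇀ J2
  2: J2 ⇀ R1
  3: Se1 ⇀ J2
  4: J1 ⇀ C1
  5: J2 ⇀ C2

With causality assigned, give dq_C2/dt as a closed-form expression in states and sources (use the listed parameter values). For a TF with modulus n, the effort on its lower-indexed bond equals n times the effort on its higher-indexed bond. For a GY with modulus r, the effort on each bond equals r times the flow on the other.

β3 stroke at J2  (source Se1 imposes e)
β4 stroke at J1  (prefer integral on C1)
β0 stroke at TF1  (common-e at J1 fixed by 4)
β1 stroke at J2  (TF1: transformer flips bond 0)
β5 stroke at J2  (C2: C, integral causality)
β2 stroke at R1  (J2: last free bond brings flow in)

dq_C2/dt = 2*E_Se1/3 + 4*q_C1/3 - q_C2/6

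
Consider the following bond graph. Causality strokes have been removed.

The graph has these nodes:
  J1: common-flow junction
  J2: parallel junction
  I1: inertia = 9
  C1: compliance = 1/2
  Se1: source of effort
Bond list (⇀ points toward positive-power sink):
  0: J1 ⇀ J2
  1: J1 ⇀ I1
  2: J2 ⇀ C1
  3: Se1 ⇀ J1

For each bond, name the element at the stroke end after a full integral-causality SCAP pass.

#0 |J1
#1 |I1
#2 |J2
#3 |J1

bond 3 stroke at J1  (Se1 (Se) sets effort on bond)
bond 1 stroke at I1  (prefer integral on I1)
bond 0 stroke at J1  (1-jn J1 has f-setter on 1)
bond 2 stroke at J2  (J2 needs exactly one e-in)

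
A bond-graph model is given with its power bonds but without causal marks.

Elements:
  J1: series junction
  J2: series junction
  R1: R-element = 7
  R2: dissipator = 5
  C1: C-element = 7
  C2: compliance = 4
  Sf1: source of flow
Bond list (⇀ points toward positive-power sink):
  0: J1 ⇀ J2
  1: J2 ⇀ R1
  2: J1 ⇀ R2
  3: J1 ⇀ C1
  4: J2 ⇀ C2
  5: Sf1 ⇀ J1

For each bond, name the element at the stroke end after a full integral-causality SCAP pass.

β5 →Sf1  (Sf1: flow source, stroke at near end)
β0 →J1  (common-f at J1 fixed by 5)
β2 →J1  (J1 flow already set via bond 5)
β3 →J1  (J1 flow already set via bond 5)
β1 →J2  (common-f at J2 fixed by 0)
β4 →J2  (J2 flow already set via bond 0)

bond 0 stroke at J1
bond 1 stroke at J2
bond 2 stroke at J1
bond 3 stroke at J1
bond 4 stroke at J2
bond 5 stroke at Sf1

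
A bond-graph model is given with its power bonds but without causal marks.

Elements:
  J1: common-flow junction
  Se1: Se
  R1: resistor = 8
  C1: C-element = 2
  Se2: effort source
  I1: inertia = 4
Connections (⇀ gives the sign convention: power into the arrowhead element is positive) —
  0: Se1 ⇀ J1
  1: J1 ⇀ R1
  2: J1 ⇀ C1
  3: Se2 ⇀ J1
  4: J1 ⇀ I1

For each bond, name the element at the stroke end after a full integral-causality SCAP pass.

#0 stroke at J1  (source Se1 imposes e)
#3 stroke at J1  (source Se2 imposes e)
#2 stroke at J1  (C1: C, integral causality)
#4 stroke at I1  (prefer integral on I1)
#1 stroke at J1  (common-f at J1 fixed by 4)

bond 0 stroke→J1
bond 1 stroke→J1
bond 2 stroke→J1
bond 3 stroke→J1
bond 4 stroke→I1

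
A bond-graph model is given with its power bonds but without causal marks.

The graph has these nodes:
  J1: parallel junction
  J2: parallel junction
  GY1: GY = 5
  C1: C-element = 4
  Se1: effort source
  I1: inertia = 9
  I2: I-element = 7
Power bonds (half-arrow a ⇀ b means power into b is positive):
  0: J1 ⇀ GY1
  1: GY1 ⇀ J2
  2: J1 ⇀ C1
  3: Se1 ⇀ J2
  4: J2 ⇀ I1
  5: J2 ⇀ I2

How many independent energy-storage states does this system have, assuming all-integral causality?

bond 3 stroke at J2  (Se1: effort source, stroke at far end)
bond 1 stroke at GY1  (common-e at J2 fixed by 3)
bond 4 stroke at I1  (J2 effort already set via bond 3)
bond 5 stroke at I2  (0-jn J2 has e-setter on 3)
bond 0 stroke at GY1  (GY1: gyrator matches bond 1)
bond 2 stroke at J1  (closing 0-jn rule on J1)

3  (C1, I1, I2 all integral)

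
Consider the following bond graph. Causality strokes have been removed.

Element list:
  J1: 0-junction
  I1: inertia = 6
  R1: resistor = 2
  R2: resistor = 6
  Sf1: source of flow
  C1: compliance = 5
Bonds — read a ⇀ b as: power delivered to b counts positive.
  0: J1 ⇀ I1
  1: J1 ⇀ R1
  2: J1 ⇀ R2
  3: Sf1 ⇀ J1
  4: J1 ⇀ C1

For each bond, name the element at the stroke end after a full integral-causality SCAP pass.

b0 |I1
b1 |R1
b2 |R2
b3 |Sf1
b4 |J1

β3 stroke at Sf1  (Sf1: flow source, stroke at near end)
β0 stroke at I1  (prefer integral on I1)
β4 stroke at J1  (C1 integral (e out))
β1 stroke at R1  (common-e at J1 fixed by 4)
β2 stroke at R2  (common-e at J1 fixed by 4)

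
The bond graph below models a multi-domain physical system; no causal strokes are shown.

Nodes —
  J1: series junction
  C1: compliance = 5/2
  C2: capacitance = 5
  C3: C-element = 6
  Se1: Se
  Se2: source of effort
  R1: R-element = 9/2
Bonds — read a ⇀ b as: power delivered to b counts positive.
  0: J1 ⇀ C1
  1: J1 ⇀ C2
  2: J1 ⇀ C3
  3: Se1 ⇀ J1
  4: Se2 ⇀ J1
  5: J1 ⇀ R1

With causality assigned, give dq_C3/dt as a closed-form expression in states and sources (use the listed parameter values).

dq_C3/dt = 2*E_Se1/9 + 2*E_Se2/9 - 4*q_C1/45 - 2*q_C2/45 - q_C3/27

b3 →J1  (Se1 fixes effort; stroke away)
b4 →J1  (source Se2 imposes e)
b0 →J1  (prefer integral on C1)
b1 →J1  (C2 integral (e out))
b2 →J1  (C3: C, integral causality)
b5 →R1  (only one flow-in slot at J1)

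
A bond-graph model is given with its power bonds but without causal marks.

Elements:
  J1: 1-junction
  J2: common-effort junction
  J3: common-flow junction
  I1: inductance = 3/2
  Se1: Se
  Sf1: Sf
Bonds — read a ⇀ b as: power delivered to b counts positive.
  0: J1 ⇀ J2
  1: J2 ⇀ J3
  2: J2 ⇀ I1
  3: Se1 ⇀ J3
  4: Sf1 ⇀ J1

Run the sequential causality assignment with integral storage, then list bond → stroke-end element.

b0 →J1
b1 →J2
b2 →I1
b3 →J3
b4 →Sf1

b3 |J3  (Se1 fixes effort; stroke away)
b4 |Sf1  (Sf1 fixes flow; stroke at Sf1)
b0 |J1  (J1 flow already set via bond 4)
b1 |J2  (closing 1-jn rule on J3)
b2 |I1  (J2 effort already set via bond 1)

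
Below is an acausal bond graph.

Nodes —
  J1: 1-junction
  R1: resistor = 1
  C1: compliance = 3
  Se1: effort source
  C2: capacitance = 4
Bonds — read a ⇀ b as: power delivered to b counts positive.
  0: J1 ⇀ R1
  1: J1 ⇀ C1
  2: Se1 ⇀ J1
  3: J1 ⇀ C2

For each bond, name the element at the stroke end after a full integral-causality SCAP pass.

b0 stroke at R1
b1 stroke at J1
b2 stroke at J1
b3 stroke at J1

b2 →J1  (Se1: effort source, stroke at far end)
b1 →J1  (C1 outputs effort q/C1)
b3 →J1  (C2 outputs effort q/C2)
b0 →R1  (closing 1-jn rule on J1)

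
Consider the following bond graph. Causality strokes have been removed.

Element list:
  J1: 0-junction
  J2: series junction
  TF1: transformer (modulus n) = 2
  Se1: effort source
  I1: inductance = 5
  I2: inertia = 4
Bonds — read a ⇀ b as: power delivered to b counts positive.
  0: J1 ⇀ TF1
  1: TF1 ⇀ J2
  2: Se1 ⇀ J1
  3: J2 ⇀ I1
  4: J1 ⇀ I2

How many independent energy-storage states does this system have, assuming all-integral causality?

β2 stroke→J1  (Se1: effort source, stroke at far end)
β0 stroke→TF1  (0-jn J1 has e-setter on 2)
β4 stroke→I2  (0-jn J1 has e-setter on 2)
β1 stroke→J2  (TF TF1: opposite of bond 0)
β3 stroke→I1  (J2 needs exactly one f-in)

2  (I1, I2 all integral)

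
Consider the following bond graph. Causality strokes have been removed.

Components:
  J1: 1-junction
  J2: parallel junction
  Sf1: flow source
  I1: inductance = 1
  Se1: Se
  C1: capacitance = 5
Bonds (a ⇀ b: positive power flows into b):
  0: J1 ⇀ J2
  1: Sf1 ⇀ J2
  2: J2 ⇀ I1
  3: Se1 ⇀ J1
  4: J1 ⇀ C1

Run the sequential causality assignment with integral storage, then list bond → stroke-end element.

b1 stroke→Sf1  (Sf1: flow source, stroke at near end)
b3 stroke→J1  (Se1 fixes effort; stroke away)
b2 stroke→I1  (I1 outputs flow p/I1)
b0 stroke→J2  (J2: last free bond brings effort in)
b4 stroke→J1  (J1: bond 0 brought flow, rest push out)

β0 |J2
β1 |Sf1
β2 |I1
β3 |J1
β4 |J1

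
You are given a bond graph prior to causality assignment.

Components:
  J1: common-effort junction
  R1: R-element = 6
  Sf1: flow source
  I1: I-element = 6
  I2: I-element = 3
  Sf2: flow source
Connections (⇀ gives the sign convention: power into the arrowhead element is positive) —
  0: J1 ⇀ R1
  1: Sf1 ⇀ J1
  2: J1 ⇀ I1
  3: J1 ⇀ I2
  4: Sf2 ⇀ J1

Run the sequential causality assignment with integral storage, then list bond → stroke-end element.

β1 |Sf1  (source Sf1 imposes f)
β4 |Sf2  (Sf2: flow source, stroke at near end)
β2 |I1  (I1 integral (f out))
β3 |I2  (I2 integral (f out))
β0 |J1  (J1 needs exactly one e-in)

#0 |J1
#1 |Sf1
#2 |I1
#3 |I2
#4 |Sf2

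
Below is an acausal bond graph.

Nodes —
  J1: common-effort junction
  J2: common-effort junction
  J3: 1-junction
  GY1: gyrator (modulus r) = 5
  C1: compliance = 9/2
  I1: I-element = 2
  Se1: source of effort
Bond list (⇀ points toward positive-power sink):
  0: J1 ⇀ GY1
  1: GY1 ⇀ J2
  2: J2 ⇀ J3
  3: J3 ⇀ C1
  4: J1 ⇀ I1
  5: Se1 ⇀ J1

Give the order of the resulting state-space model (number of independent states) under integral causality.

#5 stroke at J1  (source Se1 imposes e)
#0 stroke at GY1  (J1: bond 5 brought effort, rest push out)
#4 stroke at I1  (J1 effort already set via bond 5)
#1 stroke at GY1  (GY GY1: same side as bond 0)
#2 stroke at J2  (J2 needs exactly one e-in)
#3 stroke at J3  (J3: bond 2 brought flow, rest push out)

2  (C1, I1 all integral)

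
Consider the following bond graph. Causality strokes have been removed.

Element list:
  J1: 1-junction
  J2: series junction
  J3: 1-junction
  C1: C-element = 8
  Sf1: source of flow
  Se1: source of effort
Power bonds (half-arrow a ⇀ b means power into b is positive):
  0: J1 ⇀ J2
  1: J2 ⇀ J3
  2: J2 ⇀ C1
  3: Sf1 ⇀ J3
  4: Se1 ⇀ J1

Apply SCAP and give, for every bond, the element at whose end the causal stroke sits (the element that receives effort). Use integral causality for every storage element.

#3 |Sf1  (Sf1: flow source, stroke at near end)
#4 |J1  (Se1: effort source, stroke at far end)
#0 |J2  (J1 needs exactly one f-in)
#1 |J3  (J3 flow already set via bond 3)
#2 |J2  (1-jn J2 has f-setter on 1)

#0 →J2
#1 →J3
#2 →J2
#3 →Sf1
#4 →J1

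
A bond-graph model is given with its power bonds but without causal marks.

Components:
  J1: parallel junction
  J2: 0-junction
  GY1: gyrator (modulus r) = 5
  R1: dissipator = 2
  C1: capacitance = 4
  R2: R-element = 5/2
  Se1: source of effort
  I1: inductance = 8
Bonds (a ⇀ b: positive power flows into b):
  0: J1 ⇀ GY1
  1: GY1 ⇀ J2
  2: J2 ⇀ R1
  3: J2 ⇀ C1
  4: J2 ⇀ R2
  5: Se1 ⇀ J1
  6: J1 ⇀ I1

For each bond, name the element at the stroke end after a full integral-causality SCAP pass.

β5 stroke→J1  (Se1 fixes effort; stroke away)
β0 stroke→GY1  (J1 effort already set via bond 5)
β6 stroke→I1  (common-e at J1 fixed by 5)
β1 stroke→GY1  (GY1 both-in/both-out from 0)
β3 stroke→J2  (C1 integral (e out))
β2 stroke→R1  (J2 effort already set via bond 3)
β4 stroke→R2  (common-e at J2 fixed by 3)

#0 |GY1
#1 |GY1
#2 |R1
#3 |J2
#4 |R2
#5 |J1
#6 |I1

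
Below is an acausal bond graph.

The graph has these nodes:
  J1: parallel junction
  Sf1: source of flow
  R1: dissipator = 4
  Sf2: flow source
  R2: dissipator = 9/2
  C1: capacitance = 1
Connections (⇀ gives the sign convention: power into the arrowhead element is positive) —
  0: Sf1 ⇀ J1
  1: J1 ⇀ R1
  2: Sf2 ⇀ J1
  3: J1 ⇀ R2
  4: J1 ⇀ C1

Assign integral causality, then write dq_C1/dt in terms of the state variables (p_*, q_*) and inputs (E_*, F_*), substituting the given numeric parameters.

dq_C1/dt = F_Sf1 + F_Sf2 - 17*q_C1/36

#0 stroke→Sf1  (source Sf1 imposes f)
#2 stroke→Sf2  (Sf2 fixes flow; stroke at Sf2)
#4 stroke→J1  (C1 integral (e out))
#1 stroke→R1  (0-jn J1 has e-setter on 4)
#3 stroke→R2  (J1 effort already set via bond 4)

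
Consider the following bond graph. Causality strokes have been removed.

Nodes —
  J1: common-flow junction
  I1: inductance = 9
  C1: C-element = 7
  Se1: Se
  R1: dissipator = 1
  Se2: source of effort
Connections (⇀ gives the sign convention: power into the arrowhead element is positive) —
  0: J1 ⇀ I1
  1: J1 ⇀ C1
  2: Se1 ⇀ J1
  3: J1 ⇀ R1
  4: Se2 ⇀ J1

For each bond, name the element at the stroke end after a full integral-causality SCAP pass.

bond 2 stroke at J1  (Se1 (Se) sets effort on bond)
bond 4 stroke at J1  (Se2 (Se) sets effort on bond)
bond 0 stroke at I1  (I1 integral (f out))
bond 1 stroke at J1  (common-f at J1 fixed by 0)
bond 3 stroke at J1  (J1 flow already set via bond 0)

β0 |I1
β1 |J1
β2 |J1
β3 |J1
β4 |J1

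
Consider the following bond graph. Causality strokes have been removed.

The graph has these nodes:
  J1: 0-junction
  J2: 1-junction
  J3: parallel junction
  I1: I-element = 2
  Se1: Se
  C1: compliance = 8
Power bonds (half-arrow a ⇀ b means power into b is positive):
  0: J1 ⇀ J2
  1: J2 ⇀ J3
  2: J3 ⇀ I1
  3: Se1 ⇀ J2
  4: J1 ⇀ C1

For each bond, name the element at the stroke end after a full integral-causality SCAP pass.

#3 stroke at J2  (Se1 fixes effort; stroke away)
#2 stroke at I1  (I1 outputs flow p/I1)
#1 stroke at J3  (J3 needs exactly one e-in)
#0 stroke at J2  (J2 flow already set via bond 1)
#4 stroke at J1  (J1: last free bond brings effort in)

β0 stroke at J2
β1 stroke at J3
β2 stroke at I1
β3 stroke at J2
β4 stroke at J1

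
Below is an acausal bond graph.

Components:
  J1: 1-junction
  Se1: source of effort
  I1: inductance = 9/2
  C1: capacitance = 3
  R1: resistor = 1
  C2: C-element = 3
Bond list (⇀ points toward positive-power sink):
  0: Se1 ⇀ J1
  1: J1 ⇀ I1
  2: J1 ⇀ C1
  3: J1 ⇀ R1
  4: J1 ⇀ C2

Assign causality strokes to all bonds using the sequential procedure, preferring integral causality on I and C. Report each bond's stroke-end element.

b0 →J1  (Se1 (Se) sets effort on bond)
b1 →I1  (I1 outputs flow p/I1)
b2 →J1  (common-f at J1 fixed by 1)
b3 →J1  (J1: bond 1 brought flow, rest push out)
b4 →J1  (common-f at J1 fixed by 1)

bond 0 stroke→J1
bond 1 stroke→I1
bond 2 stroke→J1
bond 3 stroke→J1
bond 4 stroke→J1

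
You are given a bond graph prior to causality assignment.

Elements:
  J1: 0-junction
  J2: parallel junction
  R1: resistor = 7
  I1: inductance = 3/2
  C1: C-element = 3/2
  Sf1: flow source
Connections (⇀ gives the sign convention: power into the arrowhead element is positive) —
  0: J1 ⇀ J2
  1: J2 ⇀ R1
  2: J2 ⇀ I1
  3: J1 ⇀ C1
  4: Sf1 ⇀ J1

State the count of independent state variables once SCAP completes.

2  (C1, I1 all integral)

#4 stroke at Sf1  (source Sf1 imposes f)
#2 stroke at I1  (I1 integral (f out))
#3 stroke at J1  (C1: C, integral causality)
#0 stroke at J2  (0-jn J1 has e-setter on 3)
#1 stroke at R1  (J2 effort already set via bond 0)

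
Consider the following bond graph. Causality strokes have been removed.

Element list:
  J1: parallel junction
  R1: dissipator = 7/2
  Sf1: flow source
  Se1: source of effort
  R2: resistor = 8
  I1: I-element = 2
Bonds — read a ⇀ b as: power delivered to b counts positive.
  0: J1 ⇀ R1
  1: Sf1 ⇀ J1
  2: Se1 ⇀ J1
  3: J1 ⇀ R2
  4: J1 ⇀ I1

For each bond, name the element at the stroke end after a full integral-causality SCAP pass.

b1 →Sf1  (Sf1 (Sf) sets flow on bond)
b2 →J1  (source Se1 imposes e)
b0 →R1  (J1: bond 2 brought effort, rest push out)
b3 →R2  (J1 effort already set via bond 2)
b4 →I1  (J1 effort already set via bond 2)

b0 stroke→R1
b1 stroke→Sf1
b2 stroke→J1
b3 stroke→R2
b4 stroke→I1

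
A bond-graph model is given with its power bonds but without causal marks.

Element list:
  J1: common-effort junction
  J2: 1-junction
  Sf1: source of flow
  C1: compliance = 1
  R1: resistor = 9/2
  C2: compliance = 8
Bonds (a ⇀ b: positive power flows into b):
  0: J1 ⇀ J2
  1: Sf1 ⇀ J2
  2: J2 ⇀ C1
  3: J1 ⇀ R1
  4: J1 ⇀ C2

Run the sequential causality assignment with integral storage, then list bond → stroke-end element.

#0 →J2
#1 →Sf1
#2 →J2
#3 →R1
#4 →J1

b1 stroke→Sf1  (Sf1 fixes flow; stroke at Sf1)
b0 stroke→J2  (1-jn J2 has f-setter on 1)
b2 stroke→J2  (common-f at J2 fixed by 1)
b4 stroke→J1  (C2: C, integral causality)
b3 stroke→R1  (common-e at J1 fixed by 4)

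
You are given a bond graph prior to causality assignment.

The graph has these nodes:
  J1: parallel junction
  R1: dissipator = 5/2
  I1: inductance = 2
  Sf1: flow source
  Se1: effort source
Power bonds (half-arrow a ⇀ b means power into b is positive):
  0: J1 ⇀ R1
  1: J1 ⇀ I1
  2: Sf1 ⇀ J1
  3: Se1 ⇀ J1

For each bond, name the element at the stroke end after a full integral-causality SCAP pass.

#0 stroke at R1
#1 stroke at I1
#2 stroke at Sf1
#3 stroke at J1

#2 stroke at Sf1  (Sf1: flow source, stroke at near end)
#3 stroke at J1  (Se1 (Se) sets effort on bond)
#0 stroke at R1  (J1 effort already set via bond 3)
#1 stroke at I1  (common-e at J1 fixed by 3)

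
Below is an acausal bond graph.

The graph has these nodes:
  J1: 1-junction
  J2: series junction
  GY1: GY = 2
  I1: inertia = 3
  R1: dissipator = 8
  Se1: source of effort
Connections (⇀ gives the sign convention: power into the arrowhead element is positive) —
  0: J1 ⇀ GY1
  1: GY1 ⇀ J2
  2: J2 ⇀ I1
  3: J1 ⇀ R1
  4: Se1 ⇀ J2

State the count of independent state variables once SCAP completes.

bond 4 →J2  (source Se1 imposes e)
bond 2 →I1  (I1: I, integral causality)
bond 1 →J2  (J2 flow already set via bond 2)
bond 0 →J1  (GY1 both-in/both-out from 1)
bond 3 →R1  (J1: last free bond brings flow in)

1  (I1 all integral)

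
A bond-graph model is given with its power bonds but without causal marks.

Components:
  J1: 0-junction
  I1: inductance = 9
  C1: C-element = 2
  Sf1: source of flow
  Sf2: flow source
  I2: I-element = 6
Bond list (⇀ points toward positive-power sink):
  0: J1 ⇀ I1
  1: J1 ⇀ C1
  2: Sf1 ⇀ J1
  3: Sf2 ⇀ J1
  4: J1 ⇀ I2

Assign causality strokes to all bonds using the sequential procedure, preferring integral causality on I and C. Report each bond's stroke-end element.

b2 stroke→Sf1  (source Sf1 imposes f)
b3 stroke→Sf2  (Sf2 (Sf) sets flow on bond)
b0 stroke→I1  (I1 integral (f out))
b1 stroke→J1  (prefer integral on C1)
b4 stroke→I2  (J1: bond 1 brought effort, rest push out)

b0 →I1
b1 →J1
b2 →Sf1
b3 →Sf2
b4 →I2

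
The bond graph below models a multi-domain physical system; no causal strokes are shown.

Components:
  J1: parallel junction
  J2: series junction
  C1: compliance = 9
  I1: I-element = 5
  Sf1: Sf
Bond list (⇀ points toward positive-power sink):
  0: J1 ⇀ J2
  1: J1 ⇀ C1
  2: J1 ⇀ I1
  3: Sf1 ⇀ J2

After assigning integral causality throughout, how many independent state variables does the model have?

2  (C1, I1 all integral)

b3 |Sf1  (source Sf1 imposes f)
b0 |J2  (1-jn J2 has f-setter on 3)
b1 |J1  (C1 integral (e out))
b2 |I1  (J1 effort already set via bond 1)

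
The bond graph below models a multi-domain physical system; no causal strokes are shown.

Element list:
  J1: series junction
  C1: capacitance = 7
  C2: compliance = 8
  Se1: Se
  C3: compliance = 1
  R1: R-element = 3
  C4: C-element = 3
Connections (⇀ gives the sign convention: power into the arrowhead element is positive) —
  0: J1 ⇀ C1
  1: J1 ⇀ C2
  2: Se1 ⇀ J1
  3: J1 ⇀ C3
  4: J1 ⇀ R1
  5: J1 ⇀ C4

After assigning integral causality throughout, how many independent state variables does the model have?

4  (C1, C2, C3, C4 all integral)

#2 →J1  (source Se1 imposes e)
#0 →J1  (C1: C, integral causality)
#1 →J1  (prefer integral on C2)
#3 →J1  (C3 integral (e out))
#5 →J1  (C4 integral (e out))
#4 →R1  (J1: last free bond brings flow in)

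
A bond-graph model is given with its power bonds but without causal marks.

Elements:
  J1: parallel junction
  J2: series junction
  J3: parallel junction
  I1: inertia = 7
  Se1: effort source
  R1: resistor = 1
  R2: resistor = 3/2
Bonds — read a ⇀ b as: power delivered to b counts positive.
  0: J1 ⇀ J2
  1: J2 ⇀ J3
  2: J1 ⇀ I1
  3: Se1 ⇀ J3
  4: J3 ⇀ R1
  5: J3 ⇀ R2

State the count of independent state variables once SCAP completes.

1  (I1 all integral)

b3 |J3  (Se1 (Se) sets effort on bond)
b1 |J2  (J3 effort already set via bond 3)
b4 |R1  (0-jn J3 has e-setter on 3)
b5 |R2  (J3 effort already set via bond 3)
b0 |J1  (J2: last free bond brings flow in)
b2 |I1  (J1: bond 0 brought effort, rest push out)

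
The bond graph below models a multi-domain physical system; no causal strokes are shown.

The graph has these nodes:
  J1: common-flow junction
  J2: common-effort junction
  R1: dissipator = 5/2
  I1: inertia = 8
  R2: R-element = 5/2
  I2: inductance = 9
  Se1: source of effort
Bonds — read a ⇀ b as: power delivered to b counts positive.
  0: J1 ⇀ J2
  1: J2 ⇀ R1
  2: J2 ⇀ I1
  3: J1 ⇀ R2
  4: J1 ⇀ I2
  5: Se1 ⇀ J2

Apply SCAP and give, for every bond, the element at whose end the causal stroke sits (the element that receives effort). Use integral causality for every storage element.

#5 |J2  (Se1 fixes effort; stroke away)
#0 |J1  (common-e at J2 fixed by 5)
#1 |R1  (0-jn J2 has e-setter on 5)
#2 |I1  (common-e at J2 fixed by 5)
#4 |I2  (I2: I, integral causality)
#3 |J1  (J1 flow already set via bond 4)

#0 →J1
#1 →R1
#2 →I1
#3 →J1
#4 →I2
#5 →J2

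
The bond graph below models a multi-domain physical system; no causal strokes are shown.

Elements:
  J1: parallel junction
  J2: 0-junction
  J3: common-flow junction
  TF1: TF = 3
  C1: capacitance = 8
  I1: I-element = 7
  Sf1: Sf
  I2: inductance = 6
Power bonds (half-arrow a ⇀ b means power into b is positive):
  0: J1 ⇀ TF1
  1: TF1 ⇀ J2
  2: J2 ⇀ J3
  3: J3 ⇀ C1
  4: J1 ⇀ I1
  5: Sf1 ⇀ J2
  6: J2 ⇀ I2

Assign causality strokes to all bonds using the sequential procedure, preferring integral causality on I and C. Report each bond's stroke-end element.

bond 5 →Sf1  (Sf1: flow source, stroke at near end)
bond 3 →J3  (C1: C, integral causality)
bond 2 →J2  (only one flow-in slot at J3)
bond 1 →TF1  (J2 effort already set via bond 2)
bond 6 →I2  (J2 effort already set via bond 2)
bond 0 →J1  (through TF1, causality passes straight; one stroke at TF1)
bond 4 →I1  (J1: bond 0 brought effort, rest push out)

bond 0 stroke→J1
bond 1 stroke→TF1
bond 2 stroke→J2
bond 3 stroke→J3
bond 4 stroke→I1
bond 5 stroke→Sf1
bond 6 stroke→I2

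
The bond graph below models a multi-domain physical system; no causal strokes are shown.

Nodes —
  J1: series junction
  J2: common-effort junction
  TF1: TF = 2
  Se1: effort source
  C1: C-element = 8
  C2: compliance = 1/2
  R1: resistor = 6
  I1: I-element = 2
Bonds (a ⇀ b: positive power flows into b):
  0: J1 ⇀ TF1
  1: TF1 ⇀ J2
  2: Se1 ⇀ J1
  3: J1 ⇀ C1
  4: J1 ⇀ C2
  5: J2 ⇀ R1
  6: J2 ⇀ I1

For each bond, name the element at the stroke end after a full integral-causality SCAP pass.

#2 stroke at J1  (Se1: effort source, stroke at far end)
#3 stroke at J1  (C1 integral (e out))
#4 stroke at J1  (C2: C, integral causality)
#0 stroke at TF1  (J1 needs exactly one f-in)
#1 stroke at J2  (TF1 one-in-one-out from 0)
#5 stroke at R1  (J2 effort already set via bond 1)
#6 stroke at I1  (0-jn J2 has e-setter on 1)

#0 |TF1
#1 |J2
#2 |J1
#3 |J1
#4 |J1
#5 |R1
#6 |I1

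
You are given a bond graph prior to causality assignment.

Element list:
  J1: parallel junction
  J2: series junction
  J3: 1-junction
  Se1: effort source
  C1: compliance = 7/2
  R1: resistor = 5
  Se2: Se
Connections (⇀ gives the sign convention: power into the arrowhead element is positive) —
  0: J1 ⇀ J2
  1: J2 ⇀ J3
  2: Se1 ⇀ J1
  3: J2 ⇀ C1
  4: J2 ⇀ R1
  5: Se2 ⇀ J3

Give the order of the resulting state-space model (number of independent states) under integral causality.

β2 stroke at J1  (source Se1 imposes e)
β5 stroke at J3  (Se2: effort source, stroke at far end)
β0 stroke at J2  (J1: bond 2 brought effort, rest push out)
β1 stroke at J2  (J3 needs exactly one f-in)
β3 stroke at J2  (C1 integral (e out))
β4 stroke at R1  (closing 1-jn rule on J2)

1  (C1 all integral)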